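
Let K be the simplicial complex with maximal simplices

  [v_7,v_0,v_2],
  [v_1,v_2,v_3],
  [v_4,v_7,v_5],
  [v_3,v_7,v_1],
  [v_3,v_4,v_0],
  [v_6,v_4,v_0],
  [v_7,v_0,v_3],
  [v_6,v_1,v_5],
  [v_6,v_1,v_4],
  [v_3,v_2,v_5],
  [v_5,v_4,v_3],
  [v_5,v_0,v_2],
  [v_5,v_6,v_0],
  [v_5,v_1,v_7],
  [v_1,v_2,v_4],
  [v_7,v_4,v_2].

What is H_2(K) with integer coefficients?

We work with the vertex ordering v_0 < v_1 < v_2 < v_3 < v_4 < v_5 < v_6 < v_7. The simplices of K, each written with vertices in increasing order, are:

  0-simplices (8): [v_0], [v_1], [v_2], [v_3], [v_4], [v_5], [v_6], [v_7]
  1-simplices (24): (24 of them)
  2-simplices (16): (16 of them)

so the chain groups are C_0 ≅ Z^8, C_1 ≅ Z^24, C_2 ≅ Z^16.

The boundary map ∂_1: C_1 → C_0 maps an edge to its endpoints' difference, ∂[p,q] = q − p. For instance
  ∂[v_3,v_4] = [v_4] − [v_3].
As a 8×24 matrix over Z this has rank 7, with invariant factors (1,1,1,1,1,1,1).

Boundary ∂_2: C_2 → C_1 sends each 2-simplex [p,q,r] to [q,r] − [p,r] + [p,q]. For instance
  ∂[v_1,v_2,v_3] = [v_2,v_3] − [v_1,v_3] + [v_1,v_2],
  ∂[v_0,v_2,v_5] = [v_2,v_5] − [v_0,v_5] + [v_0,v_2].
As a 24×16 matrix over Z this has rank 15, with invariant factors (1,1,1,1,1,1,1,1,1,1,1,1,1,1,1).

Computing H_k = (kernel of ∂_k) / (image of ∂_{k+1}):

  H_2: rank ker ∂_2 − rank ∂_3 = (16 − 15) − 0 = 1, and there is no ∂_3, so H_2 = Z.

H_2 = Z.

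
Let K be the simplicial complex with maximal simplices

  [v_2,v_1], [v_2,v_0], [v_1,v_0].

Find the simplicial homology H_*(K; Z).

Order the vertices as v_0 < v_1 < v_2. Listing each simplex with vertices in this order, K has dimension 1 with simplices:

  0-simplices (3): [v_0], [v_1], [v_2]
  1-simplices (3): [v_0,v_1], [v_0,v_2], [v_1,v_2]

giving chain groups C_0 ≅ Z^3, C_1 ≅ Z^3.

∂_1: C_1 → C_0 maps an edge to its endpoints' difference, ∂[p,q] = q − p. For instance
  ∂[v_1,v_2] = [v_2] − [v_1].
As a 3×3 matrix over Z this has rank 2, with invariant factors (1,1).

Computing H_k = (kernel of ∂_k) / (image of ∂_{k+1}):

  H_0: rank C_0 − rank ∂_1 = 3 − 2 = 1, and the invariant factors of ∂_1 are all 1, so H_0 ≅ Z.
  H_1: rank ker ∂_1 − rank ∂_2 = (3 − 2) − 0 = 1, and there is no ∂_2, so H_1 ≅ Z.

As a check, the Euler characteristic is 3 − 3 = 0, which agrees with 1 − 1 = 0.

H_0 ≅ Z,  H_1 ≅ Z.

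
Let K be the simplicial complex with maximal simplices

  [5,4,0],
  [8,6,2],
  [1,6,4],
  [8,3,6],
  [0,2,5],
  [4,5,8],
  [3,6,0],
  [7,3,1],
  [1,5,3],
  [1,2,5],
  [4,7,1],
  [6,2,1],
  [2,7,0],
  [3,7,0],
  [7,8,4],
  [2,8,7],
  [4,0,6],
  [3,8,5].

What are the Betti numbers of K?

We work with the vertex ordering 0 < 1 < 2 < 3 < 4 < 5 < 6 < 7 < 8. The simplices of K, each written with vertices in increasing order, are:

  0-simplices (9): [0], [1], [2], [3], [4], [5], [6], [7], [8]
  1-simplices (27): (27 of them)
  2-simplices (18): [0,2,5], [0,2,7], [0,3,6], [0,3,7], [0,4,5], [0,4,6], [1,2,5], [1,2,6], [1,3,5], [1,3,7], [1,4,6], [1,4,7], [2,6,8], [2,7,8], [3,5,8], [3,6,8], [4,5,8], [4,7,8]

Hence C_0 ≅ Z^9, C_1 ≅ Z^27, C_2 ≅ Z^18.

Boundary ∂_1: C_1 → C_0 maps an edge to its endpoints' difference, ∂[p,q] = q − p. For instance
  ∂[2,7] = [7] − [2].
As a 9×27 matrix over Z this has rank 8, with invariant factors (1,1,1,1,1,1,1,1).

Boundary ∂_2: C_2 → C_1 acts by ∂[p,q,r] = [q,r] − [p,r] + [p,q]. For instance
  ∂[1,3,7] = [3,7] − [1,7] + [1,3],
  ∂[0,4,6] = [4,6] − [0,6] + [0,4].
This gives a 27×18 integer matrix of rank 17; reducing to Smith normal form yields diagonal entries (1,1,1,1,1,1,1,1,1,1,1,1,1,1,1,1,1).

Computing H_k = (kernel of ∂_k) / (image of ∂_{k+1}):

  H_0: rank C_0 − rank ∂_1 = 9 − 8 = 1, and the invariant factors of ∂_1 are all 1, so H_0 = Z.
  H_1: rank ker ∂_1 − rank ∂_2 = (27 − 8) − 17 = 2, and the invariant factors of ∂_2 are all 1, so H_1 = Z^2.
  H_2: rank ker ∂_2 − rank ∂_3 = (18 − 17) − 0 = 1, and there is no ∂_3, so H_2 = Z.

Hence the Betti numbers are b_0 = 1, b_1 = 2, b_2 = 1.

b_0 = 1, b_1 = 2, b_2 = 1.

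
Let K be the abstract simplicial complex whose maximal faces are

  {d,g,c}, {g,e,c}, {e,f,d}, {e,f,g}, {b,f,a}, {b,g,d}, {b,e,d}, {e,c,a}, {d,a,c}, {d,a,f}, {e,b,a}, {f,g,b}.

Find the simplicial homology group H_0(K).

Take the total order a < b < c < d < e < f < g on the vertex set. Then K (dimension 2) consists of the simplices:

  0-simplices (7): a, b, c, d, e, f, g
  1-simplices (18): ab, ac, ad, ae, af, bd, be, bf, bg, cd, ce, cg, de, df, dg, ef, eg, fg
  2-simplices (12): abe, abf, acd, ace, adf, bde, bdg, bfg, cdg, ceg, def, efg

giving chain groups C_0 ≅ Z^7, C_1 ≅ Z^18, C_2 ≅ Z^12.

∂_1: C_1 → C_0 sends each edge [p,q] (with p < q) to q − p. For instance
  ∂cd = d − c.
As a 7×18 matrix over Z this has rank 6, with invariant factors (1,1,1,1,1,1).

Boundary ∂_2: C_2 → C_1 acts by ∂[p,q,r] = [q,r] − [p,r] + [p,q]. For instance
  ∂cdg = dg − cg + cd,
  ∂abf = bf − af + ab.
The 18×12 boundary matrix has rank 12 and Smith normal form diag(1,1,1,1,1,1,1,1,1,1,1,2).

Computing H_k = (kernel of ∂_k) / (image of ∂_{k+1}):

  H_0: rank C_0 − rank ∂_1 = 7 − 6 = 1, and the invariant factors of ∂_1 are all 1, so H_0 = Z.

(K is a triangulation of the real projective plane RP^2.)

H_0 = Z.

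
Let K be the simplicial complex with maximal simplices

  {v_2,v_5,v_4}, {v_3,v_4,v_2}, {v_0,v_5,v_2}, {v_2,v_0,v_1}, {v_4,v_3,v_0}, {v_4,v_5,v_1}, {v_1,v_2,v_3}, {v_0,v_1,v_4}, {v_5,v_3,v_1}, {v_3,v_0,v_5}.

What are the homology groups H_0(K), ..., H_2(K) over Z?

H_0 ≅ Z,  H_1 ≅ Z/2,  H_2 = 0.

K has 6 vertices, 15 edges, 10 triangles.
rank ∂_0 = 0, rank ∂_1 = 5 ⇒ b_0 = 6 − 0 − 5 = 1; all invariant factors of ∂_1 are 1 so no torsion. So H_0 ≅ Z.
rank ∂_1 = 5, rank ∂_2 = 10 ⇒ b_1 = 15 − 5 − 10 = 0; ∂_2 has invariant factor(s) [2] giving torsion. So H_1 ≅ Z/2.
rank ∂_2 = 10, rank ∂_3 = 0 ⇒ b_2 = 10 − 10 − 0 = 0. So H_2 ≅ 0.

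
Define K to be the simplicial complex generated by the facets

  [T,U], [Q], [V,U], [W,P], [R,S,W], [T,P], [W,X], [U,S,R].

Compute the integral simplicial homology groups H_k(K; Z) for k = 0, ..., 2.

We work with the vertex ordering P < Q < R < S < T < U < V < W < X. The simplices of K, each written with vertices in increasing order, are:

  0-simplices (9): P, Q, R, S, T, U, V, W, X
  1-simplices (10): PT, PW, RS, RU, RW, SU, SW, TU, UV, WX
  2-simplices (2): RSU, RSW

giving chain groups C_0 ≅ Z^9, C_1 ≅ Z^10, C_2 ≅ Z^2.

The boundary map ∂_1: C_1 → C_0 maps an edge to its endpoints' difference, ∂[p,q] = q − p. For instance
  ∂RU = U − R.
This gives a 9×10 integer matrix of rank 7; reducing to Smith normal form yields diagonal entries (1,1,1,1,1,1,1).

∂_2: C_2 → C_1 acts by ∂[p,q,r] = [q,r] − [p,r] + [p,q]. For instance
  ∂RSU = SU − RU + RS,
  ∂RSW = SW − RW + RS.
The 10×2 boundary matrix has rank 2 and Smith normal form diag(1,1).

From H_k ≅ ker(∂_k) / im(∂_{k+1}) we obtain:

  H_0: rank C_0 − rank ∂_1 = 9 − 7 = 2, and the invariant factors of ∂_1 are all 1, so H_0 = Z^2.
  H_1: rank ker ∂_1 − rank ∂_2 = (10 − 7) − 2 = 1, and the invariant factors of ∂_2 are all 1, so H_1 = Z.
  H_2: rank ker ∂_2 − rank ∂_3 = (2 − 2) − 0 = 0, and there is no ∂_3, so H_2 = 0.

H_0 = Z^2,  H_1 = Z,  H_2 = 0.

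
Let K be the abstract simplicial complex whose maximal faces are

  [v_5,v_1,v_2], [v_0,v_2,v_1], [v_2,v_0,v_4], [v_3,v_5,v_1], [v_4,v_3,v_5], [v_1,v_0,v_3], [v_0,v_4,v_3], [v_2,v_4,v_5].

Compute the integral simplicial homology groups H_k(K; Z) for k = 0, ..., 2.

H_0 = Z,  H_1 = 0,  H_2 = Z.

We work with the vertex ordering v_0 < v_1 < v_2 < v_3 < v_4 < v_5. The simplices of K, each written with vertices in increasing order, are:

  0-simplices (6): [v_0], [v_1], [v_2], [v_3], [v_4], [v_5]
  1-simplices (12): [v_0,v_1], [v_0,v_2], [v_0,v_3], [v_0,v_4], [v_1,v_2], [v_1,v_3], [v_1,v_5], [v_2,v_4], [v_2,v_5], [v_3,v_4], [v_3,v_5], [v_4,v_5]
  2-simplices (8): [v_0,v_1,v_2], [v_0,v_1,v_3], [v_0,v_2,v_4], [v_0,v_3,v_4], [v_1,v_2,v_5], [v_1,v_3,v_5], [v_2,v_4,v_5], [v_3,v_4,v_5]

so the chain groups are C_0 ≅ Z^6, C_1 ≅ Z^12, C_2 ≅ Z^8.

The boundary map ∂_1: C_1 → C_0 is given by ∂[p,q] = [q] − [p].
The resulting 6×12 matrix has rank 5, and its Smith normal form has invariant factors (1,1,1,1,1).

Boundary ∂_2: C_2 → C_1 acts by ∂[p,q,r] = [q,r] − [p,r] + [p,q]. For instance
  ∂[v_1,v_2,v_5] = [v_2,v_5] − [v_1,v_5] + [v_1,v_2],
  ∂[v_0,v_1,v_2] = [v_1,v_2] − [v_0,v_2] + [v_0,v_1].
The 12×8 boundary matrix has rank 7 and Smith normal form diag(1,1,1,1,1,1,1).

Computing H_k = (kernel of ∂_k) / (image of ∂_{k+1}):

  H_0: rank C_0 − rank ∂_1 = 6 − 5 = 1, and the invariant factors of ∂_1 are all 1, so H_0 = Z.
  H_1: rank ker ∂_1 − rank ∂_2 = (12 − 5) − 7 = 0, and the invariant factors of ∂_2 are all 1, so H_1 = 0.
  H_2: rank ker ∂_2 − rank ∂_3 = (8 − 7) − 0 = 1, and there is no ∂_3, so H_2 = Z.

As a check, the Euler characteristic is 6 − 12 + 8 = 2, which agrees with 1 − 0 + 1 = 2.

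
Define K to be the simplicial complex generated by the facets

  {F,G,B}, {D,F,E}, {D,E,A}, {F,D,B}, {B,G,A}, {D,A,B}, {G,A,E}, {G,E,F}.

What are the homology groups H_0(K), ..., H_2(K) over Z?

H_0 ≅ Z,  H_1 = 0,  H_2 ≅ Z.

Order the vertices as A < B < D < E < F < G. Listing each simplex with vertices in this order, K has dimension 2 with simplices:

  0-simplices (6): A, B, D, E, F, G
  1-simplices (12): AB, AD, AE, AG, BD, BF, BG, DE, DF, EF, EG, FG
  2-simplices (8): ABD, ABG, ADE, AEG, BDF, BFG, DEF, EFG

giving chain groups C_0 ≅ Z^6, C_1 ≅ Z^12, C_2 ≅ Z^8.

The boundary map ∂_1: C_1 → C_0 maps an edge to its endpoints' difference, ∂[p,q] = q − p. For instance
  ∂BF = F − B.
As a 6×12 matrix over Z this has rank 5, with invariant factors (1,1,1,1,1).

Boundary ∂_2: C_2 → C_1 maps a triangle to the signed sum of its edges. For instance
  ∂ABD = BD − AD + AB,
  ∂ADE = DE − AE + AD.
As a 12×8 matrix over Z this has rank 7, with invariant factors (1,1,1,1,1,1,1).

Reading off H_k = ker ∂_k / im ∂_{k+1}:

  H_0: rank C_0 − rank ∂_1 = 6 − 5 = 1, and the invariant factors of ∂_1 are all 1, so H_0 = Z.
  H_1: rank ker ∂_1 − rank ∂_2 = (12 − 5) − 7 = 0, and the invariant factors of ∂_2 are all 1, so H_1 = 0.
  H_2: rank ker ∂_2 − rank ∂_3 = (8 − 7) − 0 = 1, and there is no ∂_3, so H_2 = Z.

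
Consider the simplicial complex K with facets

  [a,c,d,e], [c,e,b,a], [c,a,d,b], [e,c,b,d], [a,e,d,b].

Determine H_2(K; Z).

Fix the vertex order a < b < c < d < e and write every simplex with vertices in increasing order. Then dim K = 3 and the simplices of K are:

  0-simplices (5): a, b, c, d, e
  1-simplices (10): ab, ac, ad, ae, bc, bd, be, cd, ce, de
  2-simplices (10): abc, abd, abe, acd, ace, ade, bcd, bce, bde, cde
  3-simplices (5): abcd, abce, abde, acde, bcde

so the chain groups are C_0 ≅ Z^5, C_1 ≅ Z^10, C_2 ≅ Z^10, C_3 ≅ Z^5.

Boundary ∂_1: C_1 → C_0 is given by ∂[p,q] = [q] − [p]. For instance
  ∂be = e − b.
The 5×10 boundary matrix has rank 4 and Smith normal form diag(1,1,1,1).

∂_2: C_2 → C_1 sends each 2-simplex [p,q,r] to [q,r] − [p,r] + [p,q]. For instance
  ∂abe = be − ae + ab,
  ∂bde = de − be + bd.
As a 10×10 matrix over Z this has rank 6, with invariant factors (1,1,1,1,1,1).

Boundary ∂_3: C_3 → C_2 sends each 3-simplex σ to the alternating sum Σ_i (−1)^i (σ with its i-th vertex removed). For instance
  ∂abde = bde − ade + abe − abd,
  ∂bcde = cde − bde + bce − bcd.
This gives a 10×5 integer matrix of rank 4; reducing to Smith normal form yields diagonal entries (1,1,1,1).

Computing H_k = (kernel of ∂_k) / (image of ∂_{k+1}):

  H_2: rank ker ∂_2 − rank ∂_3 = (10 − 6) − 4 = 0, and the invariant factors of ∂_3 are all 1, so H_2 ≅ 0.

(K is a triangulation of the 3-sphere S^3.)

H_2 ≅ 0.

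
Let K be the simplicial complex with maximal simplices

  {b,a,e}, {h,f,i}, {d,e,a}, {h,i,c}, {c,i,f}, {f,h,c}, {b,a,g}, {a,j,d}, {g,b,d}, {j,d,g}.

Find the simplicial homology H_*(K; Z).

Order the vertices as a < b < c < d < e < f < g < h < i < j. Listing each simplex with vertices in this order, K has dimension 2 with simplices:

  0-simplices (10): a, b, c, d, e, f, g, h, i, j
  1-simplices (18): ab, ad, ae, ag, aj, bd, be, bg, cf, ch, ci, de, dg, dj, fh, fi, gj, hi
  2-simplices (10): abe, abg, ade, adj, bdg, cfh, cfi, chi, dgj, fhi

giving chain groups C_0 ≅ Z^10, C_1 ≅ Z^18, C_2 ≅ Z^10.

Boundary ∂_1: C_1 → C_0 is given by ∂[p,q] = [q] − [p]. For instance
  ∂bg = g − b.
The resulting 10×18 matrix has rank 8, and its Smith normal form has invariant factors (1,1,1,1,1,1,1,1).

The boundary map ∂_2: C_2 → C_1 acts by ∂[p,q,r] = [q,r] − [p,r] + [p,q]. For instance
  ∂abe = be − ae + ab,
  ∂abg = bg − ag + ab.
The 18×10 boundary matrix has rank 9 and Smith normal form diag(1,1,1,1,1,1,1,1,1).

Computing H_k = (kernel of ∂_k) / (image of ∂_{k+1}):

  H_0: rank C_0 − rank ∂_1 = 10 − 8 = 2, and the invariant factors of ∂_1 are all 1, so H_0 = Z^2.
  H_1: rank ker ∂_1 − rank ∂_2 = (18 − 8) − 9 = 1, and the invariant factors of ∂_2 are all 1, so H_1 = Z.
  H_2: rank ker ∂_2 − rank ∂_3 = (10 − 9) − 0 = 1, and there is no ∂_3, so H_2 = Z.

As a check, the Euler characteristic is 10 − 18 + 10 = 2, which agrees with 2 − 1 + 1 = 2.

H_0 ≅ Z^2,  H_1 ≅ Z,  H_2 ≅ Z.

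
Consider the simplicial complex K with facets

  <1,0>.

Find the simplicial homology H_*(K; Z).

Order the vertices as 0 < 1. Listing each simplex with vertices in this order, K has dimension 1 with simplices:

  0-simplices (2): [0], [1]
  1-simplices (1): [0,1]

so the chain groups are C_0 ≅ Z^2, C_1 ≅ Z^1.

Boundary ∂_1: C_1 → C_0 is given by ∂[p,q] = [q] − [p].
The 2×1 boundary matrix has rank 1 and Smith normal form diag(1).

From H_k ≅ ker(∂_k) / im(∂_{k+1}) we obtain:

  H_0: rank C_0 − rank ∂_1 = 2 − 1 = 1, and the invariant factors of ∂_1 are all 1, so H_0 = Z.
  H_1: rank ker ∂_1 − rank ∂_2 = (1 − 1) − 0 = 0, and there is no ∂_2, so H_1 = 0.

H_0 ≅ Z,  H_1 = 0.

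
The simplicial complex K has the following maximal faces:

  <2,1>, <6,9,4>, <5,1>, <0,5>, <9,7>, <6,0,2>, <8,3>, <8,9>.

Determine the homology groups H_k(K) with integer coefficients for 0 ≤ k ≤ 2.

We work with the vertex ordering 0 < 1 < 2 < 3 < 4 < 5 < 6 < 7 < 8 < 9. The simplices of K, each written with vertices in increasing order, are:

  0-simplices (10): [0], [1], [2], [3], [4], [5], [6], [7], [8], [9]
  1-simplices (12): [0,2], [0,5], [0,6], [1,2], [1,5], [2,6], [3,8], [4,6], [4,9], [6,9], [7,9], [8,9]
  2-simplices (2): [0,2,6], [4,6,9]

Hence C_0 ≅ Z^10, C_1 ≅ Z^12, C_2 ≅ Z^2.

∂_1: C_1 → C_0 maps an edge to its endpoints' difference, ∂[p,q] = q − p. For instance
  ∂[8,9] = [9] − [8].
This gives a 10×12 integer matrix of rank 9; reducing to Smith normal form yields diagonal entries (1,1,1,1,1,1,1,1,1).

Boundary ∂_2: C_2 → C_1 sends each 2-simplex [p,q,r] to [q,r] − [p,r] + [p,q]. For instance
  ∂[4,6,9] = [6,9] − [4,9] + [4,6],
  ∂[0,2,6] = [2,6] − [0,6] + [0,2].
The resulting 12×2 matrix has rank 2, and its Smith normal form has invariant factors (1,1).

Now H_k = ker ∂_k / im ∂_{k+1}, so:

  H_0: rank C_0 − rank ∂_1 = 10 − 9 = 1, and the invariant factors of ∂_1 are all 1, so H_0 ≅ Z.
  H_1: rank ker ∂_1 − rank ∂_2 = (12 − 9) − 2 = 1, and the invariant factors of ∂_2 are all 1, so H_1 ≅ Z.
  H_2: rank ker ∂_2 − rank ∂_3 = (2 − 2) − 0 = 0, and there is no ∂_3, so H_2 ≅ 0.

As a check, the Euler characteristic is 10 − 12 + 2 = 0, which agrees with 1 − 1 + 0 = 0.

H_0 ≅ Z,  H_1 ≅ Z,  H_2 = 0.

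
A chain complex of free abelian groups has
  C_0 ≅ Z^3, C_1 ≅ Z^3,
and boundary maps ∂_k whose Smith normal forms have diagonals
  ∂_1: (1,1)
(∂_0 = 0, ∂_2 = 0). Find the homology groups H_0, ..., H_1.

H_0 = Z,  H_1 = Z.

H_0: b_0 = 3 − 0 − 2 = 1; torsion from ∂_1 factors > 1: none. So H_0 = Z.
H_1: b_1 = 3 − 2 − 0 = 1; torsion from ∂_2 factors > 1: none. So H_1 = Z.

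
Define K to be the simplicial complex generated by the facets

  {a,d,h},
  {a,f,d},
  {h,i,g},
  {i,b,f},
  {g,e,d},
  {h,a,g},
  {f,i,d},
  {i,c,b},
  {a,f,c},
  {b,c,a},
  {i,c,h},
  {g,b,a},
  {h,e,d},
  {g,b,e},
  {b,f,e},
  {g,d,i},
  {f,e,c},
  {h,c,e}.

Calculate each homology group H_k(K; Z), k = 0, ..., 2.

Order the vertices as a < b < c < d < e < f < g < h < i. Listing each simplex with vertices in this order, K has dimension 2 with simplices:

  0-simplices (9): a, b, c, d, e, f, g, h, i
  1-simplices (27): ab, ac, ad, af, ag, ah, bc, be, bf, bg, bi, ce, cf, ch, ci, de, df, dg, dh, di, ef, eg, eh, fi, gh, gi, hi
  2-simplices (18): abc, abg, acf, adf, adh, agh, bci, bef, beg, bfi, cef, ceh, chi, deg, deh, dfi, dgi, ghi

so the chain groups are C_0 ≅ Z^9, C_1 ≅ Z^27, C_2 ≅ Z^18.

The boundary map ∂_1: C_1 → C_0 is given by ∂[p,q] = [q] − [p]. For instance
  ∂eh = h − e.
The 9×27 boundary matrix has rank 8 and Smith normal form diag(1,1,1,1,1,1,1,1).

∂_2: C_2 → C_1 sends each 2-simplex [p,q,r] to [q,r] − [p,r] + [p,q]. For instance
  ∂chi = hi − ci + ch,
  ∂abc = bc − ac + ab.
This gives a 27×18 integer matrix of rank 18; reducing to Smith normal form yields diagonal entries (1,1,1,1,1,1,1,1,1,1,1,1,1,1,1,1,1,2).

Reading off H_k = ker ∂_k / im ∂_{k+1}:

  H_0: rank C_0 − rank ∂_1 = 9 − 8 = 1, and the invariant factors of ∂_1 are all 1, so H_0 = Z.
  H_1: rank ker ∂_1 − rank ∂_2 = (27 − 8) − 18 = 1, and ∂_2 has invariant factor 2 > 1, so H_1 = Z ⊕ Z/2Z.
  H_2: rank ker ∂_2 − rank ∂_3 = (18 − 18) − 0 = 0, and there is no ∂_3, so H_2 = 0.

(K is a triangulation of the Klein bottle.)

H_0 = Z,  H_1 = Z ⊕ Z/2Z,  H_2 = 0.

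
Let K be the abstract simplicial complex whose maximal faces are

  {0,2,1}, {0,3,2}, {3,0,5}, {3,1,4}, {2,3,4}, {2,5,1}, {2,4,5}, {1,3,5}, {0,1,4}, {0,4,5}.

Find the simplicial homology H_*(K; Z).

H_0 = Z,  H_1 = Z/2,  H_2 = 0.

Fix the vertex order 0 < 1 < 2 < 3 < 4 < 5 and write every simplex with vertices in increasing order. Then dim K = 2 and the simplices of K are:

  0-simplices (6): [0], [1], [2], [3], [4], [5]
  1-simplices (15): [0,1], [0,2], [0,3], [0,4], [0,5], [1,2], [1,3], [1,4], [1,5], [2,3], [2,4], [2,5], [3,4], [3,5], [4,5]
  2-simplices (10): [0,1,2], [0,1,4], [0,2,3], [0,3,5], [0,4,5], [1,2,5], [1,3,4], [1,3,5], [2,3,4], [2,4,5]

so the chain groups are C_0 ≅ Z^6, C_1 ≅ Z^15, C_2 ≅ Z^10.

∂_1: C_1 → C_0 maps an edge to its endpoints' difference, ∂[p,q] = q − p. For instance
  ∂[0,5] = [5] − [0].
The 6×15 boundary matrix has rank 5 and Smith normal form diag(1,1,1,1,1).

Boundary ∂_2: C_2 → C_1 acts by ∂[p,q,r] = [q,r] − [p,r] + [p,q]. For instance
  ∂[1,2,5] = [2,5] − [1,5] + [1,2],
  ∂[1,3,5] = [3,5] − [1,5] + [1,3].
The resulting 15×10 matrix has rank 10, and its Smith normal form has invariant factors (1,1,1,1,1,1,1,1,1,2).

Computing H_k = (kernel of ∂_k) / (image of ∂_{k+1}):

  H_0: rank C_0 − rank ∂_1 = 6 − 5 = 1, and the invariant factors of ∂_1 are all 1, so H_0 = Z.
  H_1: rank ker ∂_1 − rank ∂_2 = (15 − 5) − 10 = 0, and ∂_2 has invariant factor 2 > 1, so H_1 = Z/2.
  H_2: rank ker ∂_2 − rank ∂_3 = (10 − 10) − 0 = 0, and there is no ∂_3, so H_2 = 0.

As a check, the Euler characteristic is 6 − 15 + 10 = 1, which agrees with 1 − 0 + 0 = 1.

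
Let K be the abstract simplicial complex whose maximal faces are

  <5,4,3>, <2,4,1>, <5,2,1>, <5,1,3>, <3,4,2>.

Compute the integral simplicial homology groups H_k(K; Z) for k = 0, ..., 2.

Fix the vertex order 1 < 2 < 3 < 4 < 5 and write every simplex with vertices in increasing order. Then dim K = 2 and the simplices of K are:

  0-simplices (5): [1], [2], [3], [4], [5]
  1-simplices (10): [1,2], [1,3], [1,4], [1,5], [2,3], [2,4], [2,5], [3,4], [3,5], [4,5]
  2-simplices (5): [1,2,4], [1,2,5], [1,3,5], [2,3,4], [3,4,5]

giving chain groups C_0 ≅ Z^5, C_1 ≅ Z^10, C_2 ≅ Z^5.

Boundary ∂_1: C_1 → C_0 maps an edge to its endpoints' difference, ∂[p,q] = q − p.
As a 5×10 matrix over Z this has rank 4, with invariant factors (1,1,1,1).

The boundary map ∂_2: C_2 → C_1 maps a triangle to the signed sum of its edges. For instance
  ∂[2,3,4] = [3,4] − [2,4] + [2,3],
  ∂[1,3,5] = [3,5] − [1,5] + [1,3].
As a 10×5 matrix over Z this has rank 5, with invariant factors (1,1,1,1,1).

Reading off H_k = ker ∂_k / im ∂_{k+1}:

  H_0: rank C_0 − rank ∂_1 = 5 − 4 = 1, and the invariant factors of ∂_1 are all 1, so H_0 ≅ Z.
  H_1: rank ker ∂_1 − rank ∂_2 = (10 − 4) − 5 = 1, and the invariant factors of ∂_2 are all 1, so H_1 ≅ Z.
  H_2: rank ker ∂_2 − rank ∂_3 = (5 − 5) − 0 = 0, and there is no ∂_3, so H_2 ≅ 0.

H_0 = Z,  H_1 = Z,  H_2 = 0.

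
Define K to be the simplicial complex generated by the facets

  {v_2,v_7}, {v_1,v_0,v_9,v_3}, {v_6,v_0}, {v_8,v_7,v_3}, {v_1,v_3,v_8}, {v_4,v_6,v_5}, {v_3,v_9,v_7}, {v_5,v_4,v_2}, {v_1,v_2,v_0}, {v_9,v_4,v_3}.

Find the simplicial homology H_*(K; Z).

H_0 ≅ Z,  H_1 ≅ Z^3,  H_2 = 0,  H_3 = 0.

Take the total order v_0 < v_1 < v_2 < v_3 < v_4 < v_5 < v_6 < v_7 < v_8 < v_9 on the vertex set. Then K (dimension 3) consists of the simplices:

  0-simplices (10): [v_0], [v_1], [v_2], [v_3], [v_4], [v_5], [v_6], [v_7], [v_8], [v_9]
  1-simplices (22): (22 of them)
  2-simplices (11): (11 of them)
  3-simplices (1): [v_0,v_1,v_3,v_9]

Hence C_0 ≅ Z^10, C_1 ≅ Z^22, C_2 ≅ Z^11, C_3 ≅ Z^1.

Boundary ∂_1: C_1 → C_0 sends each edge [p,q] (with p < q) to q − p. For instance
  ∂[v_3,v_8] = [v_8] − [v_3].
As a 10×22 matrix over Z this has rank 9, with invariant factors (1,1,1,1,1,1,1,1,1).

Boundary ∂_2: C_2 → C_1 sends each 2-simplex [p,q,r] to [q,r] − [p,r] + [p,q]. For instance
  ∂[v_4,v_5,v_6] = [v_5,v_6] − [v_4,v_6] + [v_4,v_5],
  ∂[v_3,v_7,v_9] = [v_7,v_9] − [v_3,v_9] + [v_3,v_7].
The 22×11 boundary matrix has rank 10 and Smith normal form diag(1,1,1,1,1,1,1,1,1,1).

Boundary ∂_3: C_3 → C_2 sends each 3-simplex σ to the alternating sum Σ_i (−1)^i (σ with its i-th vertex removed). For instance
  ∂[v_0,v_1,v_3,v_9] = [v_1,v_3,v_9] − [v_0,v_3,v_9] + [v_0,v_1,v_9] − [v_0,v_1,v_3].
The 11×1 boundary matrix has rank 1 and Smith normal form diag(1).

From H_k ≅ ker(∂_k) / im(∂_{k+1}) we obtain:

  H_0: rank C_0 − rank ∂_1 = 10 − 9 = 1, and the invariant factors of ∂_1 are all 1, so H_0 ≅ Z.
  H_1: rank ker ∂_1 − rank ∂_2 = (22 − 9) − 10 = 3, and the invariant factors of ∂_2 are all 1, so H_1 ≅ Z^3.
  H_2: rank ker ∂_2 − rank ∂_3 = (11 − 10) − 1 = 0, and the invariant factors of ∂_3 are all 1, so H_2 ≅ 0.
  H_3: rank ker ∂_3 − rank ∂_4 = (1 − 1) − 0 = 0, and there is no ∂_4, so H_3 ≅ 0.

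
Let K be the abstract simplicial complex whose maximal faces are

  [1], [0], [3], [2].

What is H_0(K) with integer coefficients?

We work with the vertex ordering 0 < 1 < 2 < 3. The simplices of K, each written with vertices in increasing order, are:

  0-simplices (4): [0], [1], [2], [3]

so the chain groups are C_0 ≅ Z^4.

Now H_k = ker ∂_k / im ∂_{k+1}, so:

  H_0: rank C_0 − rank ∂_1 = 4 − 0 = 4, and there is no ∂_1, so H_0 ≅ Z^4.

H_0 = Z^4.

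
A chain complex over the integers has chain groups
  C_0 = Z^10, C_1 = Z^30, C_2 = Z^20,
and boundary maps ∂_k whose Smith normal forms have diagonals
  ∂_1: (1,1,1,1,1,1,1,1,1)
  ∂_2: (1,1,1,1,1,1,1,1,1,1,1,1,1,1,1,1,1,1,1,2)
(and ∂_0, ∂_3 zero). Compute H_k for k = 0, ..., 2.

H_0 ≅ Z,  H_1 ≅ Z × Z/2,  H_2 = 0.

H_0: b_0 = 10 − 0 − 9 = 1; torsion from ∂_1 factors > 1: none. So H_0 ≅ Z.
H_1: b_1 = 30 − 9 − 20 = 1; torsion from ∂_2 factors > 1: [2]. So H_1 ≅ Z × Z/2.
H_2: b_2 = 20 − 20 − 0 = 0; torsion from ∂_3 factors > 1: none. So H_2 ≅ 0.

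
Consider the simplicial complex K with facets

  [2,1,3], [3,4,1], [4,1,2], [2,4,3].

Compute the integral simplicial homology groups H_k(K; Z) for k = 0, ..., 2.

H_0 = Z,  H_1 = 0,  H_2 = Z.

Take the total order 1 < 2 < 3 < 4 on the vertex set. Then K (dimension 2) consists of the simplices:

  0-simplices (4): [1], [2], [3], [4]
  1-simplices (6): [1,2], [1,3], [1,4], [2,3], [2,4], [3,4]
  2-simplices (4): [1,2,3], [1,2,4], [1,3,4], [2,3,4]

Hence C_0 ≅ Z^4, C_1 ≅ Z^6, C_2 ≅ Z^4.

∂_1: C_1 → C_0 maps an edge to its endpoints' difference, ∂[p,q] = q − p. For instance
  ∂[3,4] = [4] − [3].
The 4×6 boundary matrix has rank 3 and Smith normal form diag(1,1,1).

The boundary map ∂_2: C_2 → C_1 maps a triangle to the signed sum of its edges. For instance
  ∂[1,2,3] = [2,3] − [1,3] + [1,2],
  ∂[1,2,4] = [2,4] − [1,4] + [1,2].
The 6×4 boundary matrix has rank 3 and Smith normal form diag(1,1,1).

Reading off H_k = ker ∂_k / im ∂_{k+1}:

  H_0: rank C_0 − rank ∂_1 = 4 − 3 = 1, and the invariant factors of ∂_1 are all 1, so H_0 = Z.
  H_1: rank ker ∂_1 − rank ∂_2 = (6 − 3) − 3 = 0, and the invariant factors of ∂_2 are all 1, so H_1 = 0.
  H_2: rank ker ∂_2 − rank ∂_3 = (4 − 3) − 0 = 1, and there is no ∂_3, so H_2 = Z.

(K is a triangulation of the 2-sphere S^2.)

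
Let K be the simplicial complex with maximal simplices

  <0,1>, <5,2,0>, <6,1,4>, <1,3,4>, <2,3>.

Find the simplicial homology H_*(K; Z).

Take the total order 0 < 1 < 2 < 3 < 4 < 5 < 6 on the vertex set. Then K (dimension 2) consists of the simplices:

  0-simplices (7): [0], [1], [2], [3], [4], [5], [6]
  1-simplices (10): [0,1], [0,2], [0,5], [1,3], [1,4], [1,6], [2,3], [2,5], [3,4], [4,6]
  2-simplices (3): [0,2,5], [1,3,4], [1,4,6]

giving chain groups C_0 ≅ Z^7, C_1 ≅ Z^10, C_2 ≅ Z^3.

∂_1: C_1 → C_0 sends each edge [p,q] (with p < q) to q − p. For instance
  ∂[1,3] = [3] − [1].
This gives a 7×10 integer matrix of rank 6; reducing to Smith normal form yields diagonal entries (1,1,1,1,1,1).

Boundary ∂_2: C_2 → C_1 sends each 2-simplex [p,q,r] to [q,r] − [p,r] + [p,q]. For instance
  ∂[0,2,5] = [2,5] − [0,5] + [0,2],
  ∂[1,4,6] = [4,6] − [1,6] + [1,4].
The 10×3 boundary matrix has rank 3 and Smith normal form diag(1,1,1).

Computing H_k = (kernel of ∂_k) / (image of ∂_{k+1}):

  H_0: rank C_0 − rank ∂_1 = 7 − 6 = 1, and the invariant factors of ∂_1 are all 1, so H_0 = Z.
  H_1: rank ker ∂_1 − rank ∂_2 = (10 − 6) − 3 = 1, and the invariant factors of ∂_2 are all 1, so H_1 = Z.
  H_2: rank ker ∂_2 − rank ∂_3 = (3 − 3) − 0 = 0, and there is no ∂_3, so H_2 = 0.

H_0 = Z,  H_1 = Z,  H_2 = 0.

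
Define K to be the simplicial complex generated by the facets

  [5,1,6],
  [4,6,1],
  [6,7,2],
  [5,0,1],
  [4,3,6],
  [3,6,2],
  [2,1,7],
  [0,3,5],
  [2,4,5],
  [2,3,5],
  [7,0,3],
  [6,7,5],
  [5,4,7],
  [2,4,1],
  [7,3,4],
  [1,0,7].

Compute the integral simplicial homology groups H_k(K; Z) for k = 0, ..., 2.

H_0 ≅ Z,  H_1 ≅ Z^2,  H_2 ≅ Z.

K has 8 vertices, 24 edges, 16 triangles.
rank ∂_0 = 0, rank ∂_1 = 7 ⇒ b_0 = 8 − 0 − 7 = 1; all invariant factors of ∂_1 are 1 so no torsion. So H_0 = Z.
rank ∂_1 = 7, rank ∂_2 = 15 ⇒ b_1 = 24 − 7 − 15 = 2; all invariant factors of ∂_2 are 1 so no torsion. So H_1 = Z^2.
rank ∂_2 = 15, rank ∂_3 = 0 ⇒ b_2 = 16 − 15 − 0 = 1. So H_2 = Z.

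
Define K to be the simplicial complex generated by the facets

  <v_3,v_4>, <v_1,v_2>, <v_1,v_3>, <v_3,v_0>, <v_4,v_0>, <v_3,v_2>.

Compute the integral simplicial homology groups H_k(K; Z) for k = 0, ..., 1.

K has 5 vertices, 6 edges.
rank ∂_0 = 0, rank ∂_1 = 4 ⇒ b_0 = 5 − 0 − 4 = 1; all invariant factors of ∂_1 are 1 so no torsion. So H_0 ≅ Z.
rank ∂_1 = 4, rank ∂_2 = 0 ⇒ b_1 = 6 − 4 − 0 = 2. So H_1 ≅ Z^2.

H_0 = Z,  H_1 = Z^2.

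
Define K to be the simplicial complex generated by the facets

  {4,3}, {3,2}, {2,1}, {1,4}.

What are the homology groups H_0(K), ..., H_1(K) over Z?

H_0 = Z,  H_1 = Z.

Order the vertices as 1 < 2 < 3 < 4. Listing each simplex with vertices in this order, K has dimension 1 with simplices:

  0-simplices (4): [1], [2], [3], [4]
  1-simplices (4): [1,2], [1,4], [2,3], [3,4]

Hence C_0 ≅ Z^4, C_1 ≅ Z^4.

Boundary ∂_1: C_1 → C_0 is given by ∂[p,q] = [q] − [p].
The 4×4 boundary matrix has rank 3 and Smith normal form diag(1,1,1).

Computing H_k = (kernel of ∂_k) / (image of ∂_{k+1}):

  H_0: rank C_0 − rank ∂_1 = 4 − 3 = 1, and the invariant factors of ∂_1 are all 1, so H_0 = Z.
  H_1: rank ker ∂_1 − rank ∂_2 = (4 − 3) − 0 = 1, and there is no ∂_2, so H_1 = Z.

(K is a triangulation of the circle S^1.)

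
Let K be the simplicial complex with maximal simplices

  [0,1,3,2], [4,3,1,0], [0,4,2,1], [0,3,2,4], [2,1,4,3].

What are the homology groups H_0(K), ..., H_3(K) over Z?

Order the vertices as 0 < 1 < 2 < 3 < 4. Listing each simplex with vertices in this order, K has dimension 3 with simplices:

  0-simplices (5): [0], [1], [2], [3], [4]
  1-simplices (10): [0,1], [0,2], [0,3], [0,4], [1,2], [1,3], [1,4], [2,3], [2,4], [3,4]
  2-simplices (10): [0,1,2], [0,1,3], [0,1,4], [0,2,3], [0,2,4], [0,3,4], [1,2,3], [1,2,4], [1,3,4], [2,3,4]
  3-simplices (5): [0,1,2,3], [0,1,2,4], [0,1,3,4], [0,2,3,4], [1,2,3,4]

so the chain groups are C_0 ≅ Z^5, C_1 ≅ Z^10, C_2 ≅ Z^10, C_3 ≅ Z^5.

Boundary ∂_1: C_1 → C_0 is given by ∂[p,q] = [q] − [p]. For instance
  ∂[0,1] = [1] − [0].
This gives a 5×10 integer matrix of rank 4; reducing to Smith normal form yields diagonal entries (1,1,1,1).

The boundary map ∂_2: C_2 → C_1 sends each 2-simplex [p,q,r] to [q,r] − [p,r] + [p,q]. For instance
  ∂[0,1,2] = [1,2] − [0,2] + [0,1],
  ∂[0,1,4] = [1,4] − [0,4] + [0,1].
This gives a 10×10 integer matrix of rank 6; reducing to Smith normal form yields diagonal entries (1,1,1,1,1,1).

∂_3: C_3 → C_2 sends each 3-simplex σ to the alternating sum Σ_i (−1)^i (σ with its i-th vertex removed). For instance
  ∂[1,2,3,4] = [2,3,4] − [1,3,4] + [1,2,4] − [1,2,3],
  ∂[0,1,3,4] = [1,3,4] − [0,3,4] + [0,1,4] − [0,1,3].
This gives a 10×5 integer matrix of rank 4; reducing to Smith normal form yields diagonal entries (1,1,1,1).

Now H_k = ker ∂_k / im ∂_{k+1}, so:

  H_0: rank C_0 − rank ∂_1 = 5 − 4 = 1, and the invariant factors of ∂_1 are all 1, so H_0 ≅ Z.
  H_1: rank ker ∂_1 − rank ∂_2 = (10 − 4) − 6 = 0, and the invariant factors of ∂_2 are all 1, so H_1 ≅ 0.
  H_2: rank ker ∂_2 − rank ∂_3 = (10 − 6) − 4 = 0, and the invariant factors of ∂_3 are all 1, so H_2 ≅ 0.
  H_3: rank ker ∂_3 − rank ∂_4 = (5 − 4) − 0 = 1, and there is no ∂_4, so H_3 ≅ Z.

H_0 = Z,  H_1 = 0,  H_2 = 0,  H_3 = Z.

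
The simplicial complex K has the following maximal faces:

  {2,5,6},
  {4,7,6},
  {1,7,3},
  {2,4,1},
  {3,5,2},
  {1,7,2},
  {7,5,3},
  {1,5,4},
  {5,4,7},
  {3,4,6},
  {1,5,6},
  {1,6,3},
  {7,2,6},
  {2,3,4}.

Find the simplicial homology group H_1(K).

H_1 ≅ Z^2.

We work with the vertex ordering 1 < 2 < 3 < 4 < 5 < 6 < 7. The simplices of K, each written with vertices in increasing order, are:

  0-simplices (7): [1], [2], [3], [4], [5], [6], [7]
  1-simplices (21): [1,2], [1,3], [1,4], [1,5], [1,6], [1,7], [2,3], [2,4], [2,5], [2,6], [2,7], [3,4], [3,5], [3,6], [3,7], [4,5], [4,6], [4,7], [5,6], [5,7], [6,7]
  2-simplices (14): [1,2,4], [1,2,7], [1,3,6], [1,3,7], [1,4,5], [1,5,6], [2,3,4], [2,3,5], [2,5,6], [2,6,7], [3,4,6], [3,5,7], [4,5,7], [4,6,7]

Hence C_0 ≅ Z^7, C_1 ≅ Z^21, C_2 ≅ Z^14.

∂_1: C_1 → C_0 sends each edge [p,q] (with p < q) to q − p. For instance
  ∂[1,5] = [5] − [1].
As a 7×21 matrix over Z this has rank 6, with invariant factors (1,1,1,1,1,1).

∂_2: C_2 → C_1 acts by ∂[p,q,r] = [q,r] − [p,r] + [p,q]. For instance
  ∂[4,5,7] = [5,7] − [4,7] + [4,5],
  ∂[2,3,4] = [3,4] − [2,4] + [2,3].
The 21×14 boundary matrix has rank 13 and Smith normal form diag(1,1,1,1,1,1,1,1,1,1,1,1,1).

From H_k ≅ ker(∂_k) / im(∂_{k+1}) we obtain:

  H_1: rank ker ∂_1 − rank ∂_2 = (21 − 6) − 13 = 2, and the invariant factors of ∂_2 are all 1, so H_1 = Z^2.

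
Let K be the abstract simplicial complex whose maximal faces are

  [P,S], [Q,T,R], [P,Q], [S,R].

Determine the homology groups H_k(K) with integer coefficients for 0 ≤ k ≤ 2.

H_0 = Z,  H_1 = Z,  H_2 = 0.

Fix the vertex order P < Q < R < S < T and write every simplex with vertices in increasing order. Then dim K = 2 and the simplices of K are:

  0-simplices (5): P, Q, R, S, T
  1-simplices (6): PQ, PS, QR, QT, RS, RT
  2-simplices (1): QRT

giving chain groups C_0 ≅ Z^5, C_1 ≅ Z^6, C_2 ≅ Z^1.

The boundary map ∂_1: C_1 → C_0 maps an edge to its endpoints' difference, ∂[p,q] = q − p.
As a 5×6 matrix over Z this has rank 4, with invariant factors (1,1,1,1).

Boundary ∂_2: C_2 → C_1 sends each 2-simplex [p,q,r] to [q,r] − [p,r] + [p,q]. For instance
  ∂QRT = RT − QT + QR.
The resulting 6×1 matrix has rank 1, and its Smith normal form has invariant factors (1).

Now H_k = ker ∂_k / im ∂_{k+1}, so:

  H_0: rank C_0 − rank ∂_1 = 5 − 4 = 1, and the invariant factors of ∂_1 are all 1, so H_0 = Z.
  H_1: rank ker ∂_1 − rank ∂_2 = (6 − 4) − 1 = 1, and the invariant factors of ∂_2 are all 1, so H_1 = Z.
  H_2: rank ker ∂_2 − rank ∂_3 = (1 − 1) − 0 = 0, and there is no ∂_3, so H_2 = 0.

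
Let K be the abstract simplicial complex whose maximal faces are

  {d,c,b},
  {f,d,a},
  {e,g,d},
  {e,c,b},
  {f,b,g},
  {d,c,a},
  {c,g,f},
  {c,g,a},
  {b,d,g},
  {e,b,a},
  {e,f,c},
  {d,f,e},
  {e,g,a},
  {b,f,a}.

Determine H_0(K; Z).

Order the vertices as a < b < c < d < e < f < g. Listing each simplex with vertices in this order, K has dimension 2 with simplices:

  0-simplices (7): a, b, c, d, e, f, g
  1-simplices (21): ab, ac, ad, ae, af, ag, bc, bd, be, bf, bg, cd, ce, cf, cg, de, df, dg, ef, eg, fg
  2-simplices (14): abe, abf, acd, acg, adf, aeg, bcd, bce, bdg, bfg, cef, cfg, def, deg

giving chain groups C_0 ≅ Z^7, C_1 ≅ Z^21, C_2 ≅ Z^14.

The boundary map ∂_1: C_1 → C_0 sends each edge [p,q] (with p < q) to q − p. For instance
  ∂cd = d − c.
This gives a 7×21 integer matrix of rank 6; reducing to Smith normal form yields diagonal entries (1,1,1,1,1,1).

The boundary map ∂_2: C_2 → C_1 maps a triangle to the signed sum of its edges. For instance
  ∂adf = df − af + ad,
  ∂def = ef − df + de.
This gives a 21×14 integer matrix of rank 13; reducing to Smith normal form yields diagonal entries (1,1,1,1,1,1,1,1,1,1,1,1,1).

From H_k ≅ ker(∂_k) / im(∂_{k+1}) we obtain:

  H_0: rank C_0 − rank ∂_1 = 7 − 6 = 1, and the invariant factors of ∂_1 are all 1, so H_0 = Z.

H_0 = Z.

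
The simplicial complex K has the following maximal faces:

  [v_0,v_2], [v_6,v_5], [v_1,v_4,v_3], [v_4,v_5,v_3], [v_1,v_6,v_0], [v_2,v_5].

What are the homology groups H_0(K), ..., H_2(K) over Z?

H_0 ≅ Z,  H_1 ≅ Z^2,  H_2 = 0.

Take the total order v_0 < v_1 < v_2 < v_3 < v_4 < v_5 < v_6 on the vertex set. Then K (dimension 2) consists of the simplices:

  0-simplices (7): [v_0], [v_1], [v_2], [v_3], [v_4], [v_5], [v_6]
  1-simplices (11): [v_0,v_1], [v_0,v_2], [v_0,v_6], [v_1,v_3], [v_1,v_4], [v_1,v_6], [v_2,v_5], [v_3,v_4], [v_3,v_5], [v_4,v_5], [v_5,v_6]
  2-simplices (3): [v_0,v_1,v_6], [v_1,v_3,v_4], [v_3,v_4,v_5]

Hence C_0 ≅ Z^7, C_1 ≅ Z^11, C_2 ≅ Z^3.

Boundary ∂_1: C_1 → C_0 is given by ∂[p,q] = [q] − [p]. For instance
  ∂[v_0,v_1] = [v_1] − [v_0].
This gives a 7×11 integer matrix of rank 6; reducing to Smith normal form yields diagonal entries (1,1,1,1,1,1).

Boundary ∂_2: C_2 → C_1 sends each 2-simplex [p,q,r] to [q,r] − [p,r] + [p,q]. For instance
  ∂[v_3,v_4,v_5] = [v_4,v_5] − [v_3,v_5] + [v_3,v_4],
  ∂[v_1,v_3,v_4] = [v_3,v_4] − [v_1,v_4] + [v_1,v_3].
The resulting 11×3 matrix has rank 3, and its Smith normal form has invariant factors (1,1,1).

From H_k ≅ ker(∂_k) / im(∂_{k+1}) we obtain:

  H_0: rank C_0 − rank ∂_1 = 7 − 6 = 1, and the invariant factors of ∂_1 are all 1, so H_0 ≅ Z.
  H_1: rank ker ∂_1 − rank ∂_2 = (11 − 6) − 3 = 2, and the invariant factors of ∂_2 are all 1, so H_1 ≅ Z^2.
  H_2: rank ker ∂_2 − rank ∂_3 = (3 − 3) − 0 = 0, and there is no ∂_3, so H_2 ≅ 0.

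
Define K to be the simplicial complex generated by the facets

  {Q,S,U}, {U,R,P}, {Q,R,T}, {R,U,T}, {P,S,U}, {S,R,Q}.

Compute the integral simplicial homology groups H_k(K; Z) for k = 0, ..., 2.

Order the vertices as P < Q < R < S < T < U. Listing each simplex with vertices in this order, K has dimension 2 with simplices:

  0-simplices (6): P, Q, R, S, T, U
  1-simplices (12): PR, PS, PU, QR, QS, QT, QU, RS, RT, RU, SU, TU
  2-simplices (6): PRU, PSU, QRS, QRT, QSU, RTU

so the chain groups are C_0 ≅ Z^6, C_1 ≅ Z^12, C_2 ≅ Z^6.

∂_1: C_1 → C_0 maps an edge to its endpoints' difference, ∂[p,q] = q − p.
As a 6×12 matrix over Z this has rank 5, with invariant factors (1,1,1,1,1).

Boundary ∂_2: C_2 → C_1 sends each 2-simplex [p,q,r] to [q,r] − [p,r] + [p,q]. For instance
  ∂QSU = SU − QU + QS,
  ∂PSU = SU − PU + PS.
This gives a 12×6 integer matrix of rank 6; reducing to Smith normal form yields diagonal entries (1,1,1,1,1,1).

Computing H_k = (kernel of ∂_k) / (image of ∂_{k+1}):

  H_0: rank C_0 − rank ∂_1 = 6 − 5 = 1, and the invariant factors of ∂_1 are all 1, so H_0 ≅ Z.
  H_1: rank ker ∂_1 − rank ∂_2 = (12 − 5) − 6 = 1, and the invariant factors of ∂_2 are all 1, so H_1 ≅ Z.
  H_2: rank ker ∂_2 − rank ∂_3 = (6 − 6) − 0 = 0, and there is no ∂_3, so H_2 ≅ 0.

As a check, the Euler characteristic is 6 − 12 + 6 = 0, which agrees with 1 − 1 + 0 = 0.
(K is a triangulation of the cylinder S^1 x I.)

H_0 = Z,  H_1 = Z,  H_2 = 0.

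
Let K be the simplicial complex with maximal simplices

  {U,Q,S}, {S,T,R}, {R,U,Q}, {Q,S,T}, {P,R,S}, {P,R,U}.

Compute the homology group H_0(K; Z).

Order the vertices as P < Q < R < S < T < U. Listing each simplex with vertices in this order, K has dimension 2 with simplices:

  0-simplices (6): P, Q, R, S, T, U
  1-simplices (12): PR, PS, PU, QR, QS, QT, QU, RS, RT, RU, ST, SU
  2-simplices (6): PRS, PRU, QRU, QST, QSU, RST

Hence C_0 ≅ Z^6, C_1 ≅ Z^12, C_2 ≅ Z^6.

∂_1: C_1 → C_0 is given by ∂[p,q] = [q] − [p]. For instance
  ∂PR = R − P.
The resulting 6×12 matrix has rank 5, and its Smith normal form has invariant factors (1,1,1,1,1).

The boundary map ∂_2: C_2 → C_1 sends each 2-simplex [p,q,r] to [q,r] − [p,r] + [p,q]. For instance
  ∂QSU = SU − QU + QS,
  ∂PRS = RS − PS + PR.
The 12×6 boundary matrix has rank 6 and Smith normal form diag(1,1,1,1,1,1).

Now H_k = ker ∂_k / im ∂_{k+1}, so:

  H_0: rank C_0 − rank ∂_1 = 6 − 5 = 1, and the invariant factors of ∂_1 are all 1, so H_0 ≅ Z.

H_0 = Z.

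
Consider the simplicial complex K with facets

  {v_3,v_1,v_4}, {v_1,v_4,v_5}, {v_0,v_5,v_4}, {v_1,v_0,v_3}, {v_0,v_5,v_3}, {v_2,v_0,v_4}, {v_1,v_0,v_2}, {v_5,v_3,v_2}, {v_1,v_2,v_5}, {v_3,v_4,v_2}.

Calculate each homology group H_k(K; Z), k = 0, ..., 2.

H_0 ≅ Z,  H_1 ≅ Z/2,  H_2 = 0.

Fix the vertex order v_0 < v_1 < v_2 < v_3 < v_4 < v_5 and write every simplex with vertices in increasing order. Then dim K = 2 and the simplices of K are:

  0-simplices (6): [v_0], [v_1], [v_2], [v_3], [v_4], [v_5]
  1-simplices (15): (15 of them)
  2-simplices (10): [v_0,v_1,v_2], [v_0,v_1,v_3], [v_0,v_2,v_4], [v_0,v_3,v_5], [v_0,v_4,v_5], [v_1,v_2,v_5], [v_1,v_3,v_4], [v_1,v_4,v_5], [v_2,v_3,v_4], [v_2,v_3,v_5]

so the chain groups are C_0 ≅ Z^6, C_1 ≅ Z^15, C_2 ≅ Z^10.

Boundary ∂_1: C_1 → C_0 maps an edge to its endpoints' difference, ∂[p,q] = q − p.
The resulting 6×15 matrix has rank 5, and its Smith normal form has invariant factors (1,1,1,1,1).

Boundary ∂_2: C_2 → C_1 acts by ∂[p,q,r] = [q,r] − [p,r] + [p,q]. For instance
  ∂[v_0,v_2,v_4] = [v_2,v_4] − [v_0,v_4] + [v_0,v_2],
  ∂[v_0,v_1,v_3] = [v_1,v_3] − [v_0,v_3] + [v_0,v_1].
As a 15×10 matrix over Z this has rank 10, with invariant factors (1,1,1,1,1,1,1,1,1,2).

From H_k ≅ ker(∂_k) / im(∂_{k+1}) we obtain:

  H_0: rank C_0 − rank ∂_1 = 6 − 5 = 1, and the invariant factors of ∂_1 are all 1, so H_0 ≅ Z.
  H_1: rank ker ∂_1 − rank ∂_2 = (15 − 5) − 10 = 0, and ∂_2 has invariant factor 2 > 1, so H_1 ≅ Z/2.
  H_2: rank ker ∂_2 − rank ∂_3 = (10 − 10) − 0 = 0, and there is no ∂_3, so H_2 ≅ 0.

(K is a triangulation of the real projective plane RP^2.)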